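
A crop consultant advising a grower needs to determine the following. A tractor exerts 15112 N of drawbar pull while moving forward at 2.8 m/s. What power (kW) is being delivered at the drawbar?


P = F * v / 1000
  = 15112 * 2.8 / 1000
  = 42313.60 / 1000
  = 42.31 kW


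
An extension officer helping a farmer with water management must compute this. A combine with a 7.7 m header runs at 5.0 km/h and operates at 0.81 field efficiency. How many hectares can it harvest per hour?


C = w * v * eta_f / 10
  = 7.7 * 5.0 * 0.81 / 10
  = 31.19 / 10
  = 3.12 ha/h


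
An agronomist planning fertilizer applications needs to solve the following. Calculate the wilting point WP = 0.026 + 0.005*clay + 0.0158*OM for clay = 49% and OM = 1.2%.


WP = 0.026 + 0.005*49 + 0.0158*1.2
   = 0.026 + 0.2450 + 0.0190
   = 0.2900


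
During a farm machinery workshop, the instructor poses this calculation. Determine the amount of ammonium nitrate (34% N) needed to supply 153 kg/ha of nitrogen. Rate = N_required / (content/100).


Rate = N_required / (N_content / 100)
     = 153 / (34 / 100)
     = 153 / 0.34
     = 450 kg/ha


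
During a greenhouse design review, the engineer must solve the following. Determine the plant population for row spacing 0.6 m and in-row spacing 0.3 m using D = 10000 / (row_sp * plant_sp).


D = 10000 / (row_sp * plant_sp)
  = 10000 / (0.6 * 0.3)
  = 10000 / 0.1800
  = 55555.56 plants/ha


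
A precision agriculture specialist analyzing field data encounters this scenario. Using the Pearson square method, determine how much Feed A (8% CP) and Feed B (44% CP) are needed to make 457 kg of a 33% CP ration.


parts_A = CP_b - target = 44 - 33 = 11
parts_B = target - CP_a = 33 - 8 = 25
total_parts = 11 + 25 = 36
Feed A = 457 * 11 / 36 = 139.64 kg
Feed B = 457 * 25 / 36 = 317.36 kg

139.64 kg


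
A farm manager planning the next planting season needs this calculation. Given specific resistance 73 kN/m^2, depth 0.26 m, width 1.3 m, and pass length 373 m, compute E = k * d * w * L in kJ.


E = k * d * w * L
  = 73 * 0.26 * 1.3 * 373
  = 9203.40 kJ


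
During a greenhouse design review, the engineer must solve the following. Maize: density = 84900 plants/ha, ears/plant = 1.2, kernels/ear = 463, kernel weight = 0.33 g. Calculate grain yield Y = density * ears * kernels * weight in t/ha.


Y = density * ears * kernels * kw
  = 84900 * 1.2 * 463 * 0.33 g/ha
  = 15566245.20 g/ha
  = 15566.25 kg/ha = 15.57 t/ha


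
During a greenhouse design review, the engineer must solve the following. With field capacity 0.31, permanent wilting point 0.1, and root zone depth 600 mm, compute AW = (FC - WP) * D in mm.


AW = (FC - WP) * D
   = (0.31 - 0.1) * 600
   = 0.21 * 600
   = 126 mm


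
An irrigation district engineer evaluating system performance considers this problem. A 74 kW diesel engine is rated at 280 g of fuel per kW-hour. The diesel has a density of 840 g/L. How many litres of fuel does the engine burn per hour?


FC = P * BSFC / rho_fuel
   = 74 * 280 / 840
   = 20720 / 840
   = 24.67 L/h


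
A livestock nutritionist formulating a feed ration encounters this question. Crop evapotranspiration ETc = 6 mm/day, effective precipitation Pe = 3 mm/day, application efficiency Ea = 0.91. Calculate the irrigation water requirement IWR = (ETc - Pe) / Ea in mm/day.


IWR = (ETc - Pe) / Ea
    = (6 - 3) / 0.91
    = 3 / 0.91
    = 3.30 mm/day


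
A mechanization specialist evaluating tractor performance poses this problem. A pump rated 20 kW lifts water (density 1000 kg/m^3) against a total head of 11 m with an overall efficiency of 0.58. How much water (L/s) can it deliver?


Q = (P * 1000 * eta) / (rho * g * H)
  = (20 * 1000 * 0.58) / (1000 * 9.81 * 11)
  = 11600 / 107910
  = 0.10750 m^3/s = 107.50 L/s


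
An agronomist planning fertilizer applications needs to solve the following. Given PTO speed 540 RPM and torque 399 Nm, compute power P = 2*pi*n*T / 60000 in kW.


P = 2*pi*n*T / 60000
  = 2*pi * 540 * 399 / 60000
  = 1353775.11 / 60000
  = 22.56 kW


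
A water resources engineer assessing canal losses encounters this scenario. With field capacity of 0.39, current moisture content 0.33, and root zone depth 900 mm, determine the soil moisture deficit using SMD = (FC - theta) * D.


SMD = (FC - theta) * D
    = (0.39 - 0.33) * 900
    = 0.060 * 900
    = 54 mm


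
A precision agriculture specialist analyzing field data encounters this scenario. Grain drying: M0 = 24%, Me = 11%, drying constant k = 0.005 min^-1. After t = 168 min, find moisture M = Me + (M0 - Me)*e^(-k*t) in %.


M = Me + (M0 - Me) * e^(-k*t)
  = 11 + (24 - 11) * e^(-0.005*168)
  = 11 + 13 * e^(-0.840)
  = 11 + 13 * 0.43171
  = 11 + 5.6122
  = 16.61%


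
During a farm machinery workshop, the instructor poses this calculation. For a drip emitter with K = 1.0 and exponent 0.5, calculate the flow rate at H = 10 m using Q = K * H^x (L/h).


Q = K * H^x
  = 1.0 * 10^0.5
  = 1.0 * 3.1623
  = 3.16 L/h


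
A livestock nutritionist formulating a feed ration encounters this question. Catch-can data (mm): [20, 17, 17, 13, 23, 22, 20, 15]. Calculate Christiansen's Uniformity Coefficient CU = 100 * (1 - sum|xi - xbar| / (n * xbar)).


xbar = 147 / 8 = 18.375
sum|xi - xbar| = 23
CU = 100 * (1 - 23 / (8 * 18.375))
   = 100 * (1 - 0.1565)
   = 84.35%


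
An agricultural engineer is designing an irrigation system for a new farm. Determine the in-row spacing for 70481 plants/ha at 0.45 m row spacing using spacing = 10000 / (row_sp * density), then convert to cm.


spacing = 10000 / (row_sp * density)
        = 10000 / (0.45 * 70481)
        = 10000 / 31716.45
        = 0.31529 m = 31.53 cm


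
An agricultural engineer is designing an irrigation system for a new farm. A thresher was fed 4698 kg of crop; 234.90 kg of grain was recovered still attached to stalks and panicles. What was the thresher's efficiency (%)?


eta = (total - unthreshed) / total * 100
    = (4698 - 234.90) / 4698 * 100
    = 4463.10 / 4698 * 100
    = 95%


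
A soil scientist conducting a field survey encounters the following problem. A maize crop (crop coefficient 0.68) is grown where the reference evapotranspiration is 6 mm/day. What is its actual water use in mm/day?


ETc = Kc * ET0
    = 0.68 * 6
    = 4.08 mm/day


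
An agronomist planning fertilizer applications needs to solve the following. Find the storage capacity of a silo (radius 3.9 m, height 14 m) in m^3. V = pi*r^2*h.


V = pi * r^2 * h
  = pi * 3.9^2 * 14
  = pi * 15.21 * 14
  = 668.97 m^3


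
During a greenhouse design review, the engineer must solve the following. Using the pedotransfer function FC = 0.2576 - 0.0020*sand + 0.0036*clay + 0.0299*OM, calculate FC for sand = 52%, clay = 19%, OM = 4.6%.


FC = 0.2576 - 0.0020*52 + 0.0036*19 + 0.0299*4.6
   = 0.2576 - 0.1040 + 0.0684 + 0.1375
   = 0.3595


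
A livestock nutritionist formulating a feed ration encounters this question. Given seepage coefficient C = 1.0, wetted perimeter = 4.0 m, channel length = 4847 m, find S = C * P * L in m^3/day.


S = C * P * L
  = 1.0 * 4.0 * 4847
  = 19388 m^3/day


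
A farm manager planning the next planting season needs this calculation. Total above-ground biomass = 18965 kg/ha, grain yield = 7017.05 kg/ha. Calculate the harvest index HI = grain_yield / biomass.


HI = grain_yield / biomass
   = 7017.05 / 18965
   = 0.37


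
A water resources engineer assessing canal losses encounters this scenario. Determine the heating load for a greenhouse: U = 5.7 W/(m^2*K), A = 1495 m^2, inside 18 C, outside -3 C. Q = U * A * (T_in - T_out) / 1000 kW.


dT = 18 - (-3) = 21 K
Q = U * A * dT
  = 5.7 * 1495 * 21
  = 178951.50 W = 178.95 kW


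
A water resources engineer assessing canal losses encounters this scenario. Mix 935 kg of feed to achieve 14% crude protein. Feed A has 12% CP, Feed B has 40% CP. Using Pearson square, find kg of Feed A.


parts_A = CP_b - target = 40 - 14 = 26
parts_B = target - CP_a = 14 - 12 = 2
total_parts = 26 + 2 = 28
Feed A = 935 * 26 / 28 = 868.21 kg
Feed B = 935 * 2 / 28 = 66.79 kg

868.21 kg


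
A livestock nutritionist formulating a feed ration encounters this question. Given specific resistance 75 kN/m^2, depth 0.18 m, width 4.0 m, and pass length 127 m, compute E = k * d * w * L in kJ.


E = k * d * w * L
  = 75 * 0.18 * 4.0 * 127
  = 6858 kJ


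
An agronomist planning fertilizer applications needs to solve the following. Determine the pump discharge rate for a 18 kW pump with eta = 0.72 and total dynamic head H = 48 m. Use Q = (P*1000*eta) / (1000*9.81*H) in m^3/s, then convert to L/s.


Q = (P * 1000 * eta) / (rho * g * H)
  = (18 * 1000 * 0.72) / (1000 * 9.81 * 48)
  = 12960 / 470880
  = 0.02752 m^3/s = 27.52 L/s


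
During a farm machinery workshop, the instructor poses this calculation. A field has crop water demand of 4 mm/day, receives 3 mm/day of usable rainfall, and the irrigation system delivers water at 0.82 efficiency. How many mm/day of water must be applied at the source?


IWR = (ETc - Pe) / Ea
    = (4 - 3) / 0.82
    = 1 / 0.82
    = 1.22 mm/day


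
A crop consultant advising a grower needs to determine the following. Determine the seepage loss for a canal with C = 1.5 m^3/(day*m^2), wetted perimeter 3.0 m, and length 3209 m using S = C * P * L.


S = C * P * L
  = 1.5 * 3.0 * 3209
  = 14440.50 m^3/day


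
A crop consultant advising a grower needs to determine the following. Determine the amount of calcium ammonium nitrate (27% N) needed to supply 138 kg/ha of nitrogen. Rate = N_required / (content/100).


Rate = N_required / (N_content / 100)
     = 138 / (27 / 100)
     = 138 / 0.27
     = 511.11 kg/ha


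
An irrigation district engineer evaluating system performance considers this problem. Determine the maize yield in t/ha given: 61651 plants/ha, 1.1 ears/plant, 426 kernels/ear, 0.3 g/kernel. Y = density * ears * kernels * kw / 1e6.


Y = density * ears * kernels * kw
  = 61651 * 1.1 * 426 * 0.3 g/ha
  = 8666897.58 g/ha
  = 8666.90 kg/ha = 8.67 t/ha


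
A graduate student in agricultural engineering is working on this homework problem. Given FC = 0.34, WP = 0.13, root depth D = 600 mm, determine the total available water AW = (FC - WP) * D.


AW = (FC - WP) * D
   = (0.34 - 0.13) * 600
   = 0.21 * 600
   = 126 mm


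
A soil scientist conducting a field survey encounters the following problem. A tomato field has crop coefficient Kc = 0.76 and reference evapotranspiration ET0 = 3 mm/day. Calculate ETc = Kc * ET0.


ETc = Kc * ET0
    = 0.76 * 3
    = 2.28 mm/day


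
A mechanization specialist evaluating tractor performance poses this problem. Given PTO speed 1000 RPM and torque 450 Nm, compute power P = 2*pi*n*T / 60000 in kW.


P = 2*pi*n*T / 60000
  = 2*pi * 1000 * 450 / 60000
  = 2827433.39 / 60000
  = 47.12 kW


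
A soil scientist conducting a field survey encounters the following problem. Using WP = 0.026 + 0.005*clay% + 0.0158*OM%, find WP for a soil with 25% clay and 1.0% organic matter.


WP = 0.026 + 0.005*25 + 0.0158*1.0
   = 0.026 + 0.1250 + 0.0158
   = 0.1668


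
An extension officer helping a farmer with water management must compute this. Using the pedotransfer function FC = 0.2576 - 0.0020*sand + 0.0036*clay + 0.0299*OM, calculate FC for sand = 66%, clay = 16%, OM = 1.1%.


FC = 0.2576 - 0.0020*66 + 0.0036*16 + 0.0299*1.1
   = 0.2576 - 0.1320 + 0.0576 + 0.0329
   = 0.2161


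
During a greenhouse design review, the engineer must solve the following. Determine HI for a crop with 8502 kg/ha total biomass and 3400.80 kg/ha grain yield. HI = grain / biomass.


HI = grain_yield / biomass
   = 3400.80 / 8502
   = 0.40


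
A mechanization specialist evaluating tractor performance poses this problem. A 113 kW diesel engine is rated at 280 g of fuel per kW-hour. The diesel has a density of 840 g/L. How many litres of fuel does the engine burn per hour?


FC = P * BSFC / rho_fuel
   = 113 * 280 / 840
   = 31640 / 840
   = 37.67 L/h


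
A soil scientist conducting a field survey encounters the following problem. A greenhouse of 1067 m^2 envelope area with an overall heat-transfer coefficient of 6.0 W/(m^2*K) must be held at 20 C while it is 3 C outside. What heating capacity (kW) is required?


dT = 20 - (3) = 17 K
Q = U * A * dT
  = 6.0 * 1067 * 17
  = 108834 W = 108.83 kW


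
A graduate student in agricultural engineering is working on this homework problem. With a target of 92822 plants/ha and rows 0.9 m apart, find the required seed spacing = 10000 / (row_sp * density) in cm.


spacing = 10000 / (row_sp * density)
        = 10000 / (0.9 * 92822)
        = 10000 / 83539.80
        = 0.11970 m = 11.97 cm


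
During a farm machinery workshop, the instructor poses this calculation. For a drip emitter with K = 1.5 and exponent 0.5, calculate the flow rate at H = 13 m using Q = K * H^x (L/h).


Q = K * H^x
  = 1.5 * 13^0.5
  = 1.5 * 3.6056
  = 5.41 L/h


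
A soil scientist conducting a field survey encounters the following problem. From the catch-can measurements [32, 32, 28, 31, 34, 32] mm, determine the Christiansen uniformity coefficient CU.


xbar = 189 / 6 = 31.500
sum|xi - xbar| = 8
CU = 100 * (1 - 8 / (6 * 31.500))
   = 100 * (1 - 0.0423)
   = 95.77%


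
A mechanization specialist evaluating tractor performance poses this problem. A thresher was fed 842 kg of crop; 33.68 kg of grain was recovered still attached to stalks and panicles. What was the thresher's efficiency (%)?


eta = (total - unthreshed) / total * 100
    = (842 - 33.68) / 842 * 100
    = 808.32 / 842 * 100
    = 96%


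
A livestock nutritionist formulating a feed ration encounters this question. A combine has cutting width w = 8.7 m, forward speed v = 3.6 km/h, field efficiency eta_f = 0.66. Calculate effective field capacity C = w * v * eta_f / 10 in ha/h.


C = w * v * eta_f / 10
  = 8.7 * 3.6 * 0.66 / 10
  = 20.67 / 10
  = 2.07 ha/h


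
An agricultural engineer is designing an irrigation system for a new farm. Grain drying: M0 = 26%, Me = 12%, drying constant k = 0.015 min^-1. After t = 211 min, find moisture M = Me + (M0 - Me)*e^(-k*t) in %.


M = Me + (M0 - Me) * e^(-k*t)
  = 12 + (26 - 12) * e^(-0.015*211)
  = 12 + 14 * e^(-3.165)
  = 12 + 14 * 0.04221
  = 12 + 0.5910
  = 12.59%


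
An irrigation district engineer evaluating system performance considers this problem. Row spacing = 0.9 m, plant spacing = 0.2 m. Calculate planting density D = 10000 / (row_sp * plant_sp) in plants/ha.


D = 10000 / (row_sp * plant_sp)
  = 10000 / (0.9 * 0.2)
  = 10000 / 0.1800
  = 55555.56 plants/ha


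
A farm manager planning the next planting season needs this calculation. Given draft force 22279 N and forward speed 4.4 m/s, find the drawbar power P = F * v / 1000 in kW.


P = F * v / 1000
  = 22279 * 4.4 / 1000
  = 98027.60 / 1000
  = 98.03 kW


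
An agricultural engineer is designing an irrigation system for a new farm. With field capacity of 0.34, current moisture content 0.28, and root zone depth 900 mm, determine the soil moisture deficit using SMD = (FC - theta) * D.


SMD = (FC - theta) * D
    = (0.34 - 0.28) * 900
    = 0.060 * 900
    = 54 mm


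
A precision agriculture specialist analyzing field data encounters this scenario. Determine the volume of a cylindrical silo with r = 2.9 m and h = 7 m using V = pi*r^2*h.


V = pi * r^2 * h
  = pi * 2.9^2 * 7
  = pi * 8.41 * 7
  = 184.95 m^3


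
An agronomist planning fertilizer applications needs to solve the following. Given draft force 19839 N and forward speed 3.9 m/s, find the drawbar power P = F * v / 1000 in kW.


P = F * v / 1000
  = 19839 * 3.9 / 1000
  = 77372.10 / 1000
  = 77.37 kW


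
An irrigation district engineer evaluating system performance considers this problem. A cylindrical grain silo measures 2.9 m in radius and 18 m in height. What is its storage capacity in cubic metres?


V = pi * r^2 * h
  = pi * 2.9^2 * 18
  = pi * 8.41 * 18
  = 475.57 m^3


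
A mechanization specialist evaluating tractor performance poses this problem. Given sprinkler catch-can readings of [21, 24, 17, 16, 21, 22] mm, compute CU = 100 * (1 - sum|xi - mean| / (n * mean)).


xbar = 121 / 6 = 20.167
sum|xi - xbar| = 14.667
CU = 100 * (1 - 14.667 / (6 * 20.167))
   = 100 * (1 - 0.1212)
   = 87.88%


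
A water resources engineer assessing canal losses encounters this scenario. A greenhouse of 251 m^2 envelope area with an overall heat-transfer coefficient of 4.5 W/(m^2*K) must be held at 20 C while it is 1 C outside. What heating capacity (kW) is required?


dT = 20 - (1) = 19 K
Q = U * A * dT
  = 4.5 * 251 * 19
  = 21460.50 W = 21.46 kW


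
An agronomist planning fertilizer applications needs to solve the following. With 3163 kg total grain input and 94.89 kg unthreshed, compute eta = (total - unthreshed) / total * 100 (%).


eta = (total - unthreshed) / total * 100
    = (3163 - 94.89) / 3163 * 100
    = 3068.11 / 3163 * 100
    = 97%


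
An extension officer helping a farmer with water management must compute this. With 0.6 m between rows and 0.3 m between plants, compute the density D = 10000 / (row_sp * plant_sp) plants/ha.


D = 10000 / (row_sp * plant_sp)
  = 10000 / (0.6 * 0.3)
  = 10000 / 0.1800
  = 55555.56 plants/ha


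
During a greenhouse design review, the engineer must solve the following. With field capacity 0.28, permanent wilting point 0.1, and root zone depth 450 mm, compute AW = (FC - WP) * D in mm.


AW = (FC - WP) * D
   = (0.28 - 0.1) * 450
   = 0.18 * 450
   = 81 mm


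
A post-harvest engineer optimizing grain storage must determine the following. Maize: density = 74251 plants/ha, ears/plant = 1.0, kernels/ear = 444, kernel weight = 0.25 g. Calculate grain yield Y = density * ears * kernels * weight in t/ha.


Y = density * ears * kernels * kw
  = 74251 * 1.0 * 444 * 0.25 g/ha
  = 8241861 g/ha
  = 8241.86 kg/ha = 8.24 t/ha


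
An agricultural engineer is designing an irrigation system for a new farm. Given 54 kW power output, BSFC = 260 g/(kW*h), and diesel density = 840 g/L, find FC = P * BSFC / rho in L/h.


FC = P * BSFC / rho_fuel
   = 54 * 260 / 840
   = 14040 / 840
   = 16.71 L/h


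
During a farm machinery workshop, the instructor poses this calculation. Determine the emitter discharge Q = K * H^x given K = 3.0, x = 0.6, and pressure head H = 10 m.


Q = K * H^x
  = 3.0 * 10^0.6
  = 3.0 * 3.9811
  = 11.94 L/h


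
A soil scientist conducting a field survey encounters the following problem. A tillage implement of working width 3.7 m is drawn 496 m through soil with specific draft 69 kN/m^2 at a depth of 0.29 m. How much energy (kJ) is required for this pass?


E = k * d * w * L
  = 69 * 0.29 * 3.7 * 496
  = 36722.35 kJ


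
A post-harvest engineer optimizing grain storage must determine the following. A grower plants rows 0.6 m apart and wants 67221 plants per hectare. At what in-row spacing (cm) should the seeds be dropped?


spacing = 10000 / (row_sp * density)
        = 10000 / (0.6 * 67221)
        = 10000 / 40332.60
        = 0.24794 m = 24.79 cm


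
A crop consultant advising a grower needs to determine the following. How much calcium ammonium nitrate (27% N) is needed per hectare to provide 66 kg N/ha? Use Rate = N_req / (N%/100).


Rate = N_required / (N_content / 100)
     = 66 / (27 / 100)
     = 66 / 0.27
     = 244.44 kg/ha


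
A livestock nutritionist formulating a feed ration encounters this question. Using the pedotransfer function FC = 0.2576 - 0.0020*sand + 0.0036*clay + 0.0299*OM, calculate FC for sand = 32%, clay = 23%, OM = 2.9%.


FC = 0.2576 - 0.0020*32 + 0.0036*23 + 0.0299*2.9
   = 0.2576 - 0.0640 + 0.0828 + 0.0867
   = 0.3631


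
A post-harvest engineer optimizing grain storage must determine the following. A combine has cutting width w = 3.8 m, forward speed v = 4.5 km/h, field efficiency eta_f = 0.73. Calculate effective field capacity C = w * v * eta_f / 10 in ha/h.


C = w * v * eta_f / 10
  = 3.8 * 4.5 * 0.73 / 10
  = 12.48 / 10
  = 1.25 ha/h


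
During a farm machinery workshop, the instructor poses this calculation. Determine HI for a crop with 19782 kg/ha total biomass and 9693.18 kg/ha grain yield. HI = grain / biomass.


HI = grain_yield / biomass
   = 9693.18 / 19782
   = 0.49


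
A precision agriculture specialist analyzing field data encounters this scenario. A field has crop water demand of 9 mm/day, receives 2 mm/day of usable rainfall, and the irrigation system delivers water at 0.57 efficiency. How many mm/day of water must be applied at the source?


IWR = (ETc - Pe) / Ea
    = (9 - 2) / 0.57
    = 7 / 0.57
    = 12.28 mm/day


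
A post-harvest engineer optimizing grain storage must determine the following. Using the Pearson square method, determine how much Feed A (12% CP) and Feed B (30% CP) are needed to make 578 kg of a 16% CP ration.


parts_A = CP_b - target = 30 - 16 = 14
parts_B = target - CP_a = 16 - 12 = 4
total_parts = 14 + 4 = 18
Feed A = 578 * 14 / 18 = 449.56 kg
Feed B = 578 * 4 / 18 = 128.44 kg

449.56 kg


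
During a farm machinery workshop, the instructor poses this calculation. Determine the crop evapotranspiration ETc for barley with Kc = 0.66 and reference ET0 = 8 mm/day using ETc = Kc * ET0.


ETc = Kc * ET0
    = 0.66 * 8
    = 5.28 mm/day


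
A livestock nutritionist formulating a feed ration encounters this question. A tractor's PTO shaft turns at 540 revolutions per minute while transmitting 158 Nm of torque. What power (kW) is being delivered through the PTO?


P = 2*pi*n*T / 60000
  = 2*pi * 540 * 158 / 60000
  = 536081.37 / 60000
  = 8.93 kW


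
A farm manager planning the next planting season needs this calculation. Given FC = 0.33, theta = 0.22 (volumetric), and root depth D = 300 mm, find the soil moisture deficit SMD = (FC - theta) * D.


SMD = (FC - theta) * D
    = (0.33 - 0.22) * 300
    = 0.110 * 300
    = 33 mm


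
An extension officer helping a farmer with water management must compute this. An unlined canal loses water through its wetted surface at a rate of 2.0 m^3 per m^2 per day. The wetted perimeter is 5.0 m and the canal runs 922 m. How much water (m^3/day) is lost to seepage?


S = C * P * L
  = 2.0 * 5.0 * 922
  = 9220 m^3/day


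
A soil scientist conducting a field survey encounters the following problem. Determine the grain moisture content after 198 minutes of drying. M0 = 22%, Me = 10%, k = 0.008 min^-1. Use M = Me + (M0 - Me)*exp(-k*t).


M = Me + (M0 - Me) * e^(-k*t)
  = 10 + (22 - 10) * e^(-0.008*198)
  = 10 + 12 * e^(-1.584)
  = 10 + 12 * 0.20515
  = 10 + 2.4618
  = 12.46%


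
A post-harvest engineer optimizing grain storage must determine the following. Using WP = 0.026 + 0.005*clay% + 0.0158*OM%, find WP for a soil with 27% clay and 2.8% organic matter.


WP = 0.026 + 0.005*27 + 0.0158*2.8
   = 0.026 + 0.1350 + 0.0442
   = 0.2052


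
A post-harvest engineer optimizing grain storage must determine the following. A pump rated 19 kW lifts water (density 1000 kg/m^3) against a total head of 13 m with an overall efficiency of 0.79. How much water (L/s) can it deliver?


Q = (P * 1000 * eta) / (rho * g * H)
  = (19 * 1000 * 0.79) / (1000 * 9.81 * 13)
  = 15010 / 127530
  = 0.11770 m^3/s = 117.70 L/s


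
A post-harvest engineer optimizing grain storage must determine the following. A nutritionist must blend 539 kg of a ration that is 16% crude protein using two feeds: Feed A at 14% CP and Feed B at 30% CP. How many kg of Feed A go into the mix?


parts_A = CP_b - target = 30 - 16 = 14
parts_B = target - CP_a = 16 - 14 = 2
total_parts = 14 + 2 = 16
Feed A = 539 * 14 / 16 = 471.63 kg
Feed B = 539 * 2 / 16 = 67.38 kg

471.63 kg


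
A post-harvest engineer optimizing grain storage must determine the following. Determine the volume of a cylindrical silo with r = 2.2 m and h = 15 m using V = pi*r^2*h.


V = pi * r^2 * h
  = pi * 2.2^2 * 15
  = pi * 4.84 * 15
  = 228.08 m^3


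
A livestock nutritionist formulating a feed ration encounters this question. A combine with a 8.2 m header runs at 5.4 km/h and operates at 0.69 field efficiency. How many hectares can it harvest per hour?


C = w * v * eta_f / 10
  = 8.2 * 5.4 * 0.69 / 10
  = 30.55 / 10
  = 3.06 ha/h


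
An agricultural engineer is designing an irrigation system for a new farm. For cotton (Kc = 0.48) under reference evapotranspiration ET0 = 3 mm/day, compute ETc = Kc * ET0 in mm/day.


ETc = Kc * ET0
    = 0.48 * 3
    = 1.44 mm/day


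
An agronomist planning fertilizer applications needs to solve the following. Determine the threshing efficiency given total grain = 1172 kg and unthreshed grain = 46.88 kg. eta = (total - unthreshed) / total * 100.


eta = (total - unthreshed) / total * 100
    = (1172 - 46.88) / 1172 * 100
    = 1125.12 / 1172 * 100
    = 96%


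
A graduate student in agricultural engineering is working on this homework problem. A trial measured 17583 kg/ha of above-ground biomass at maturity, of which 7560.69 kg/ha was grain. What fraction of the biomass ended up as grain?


HI = grain_yield / biomass
   = 7560.69 / 17583
   = 0.43


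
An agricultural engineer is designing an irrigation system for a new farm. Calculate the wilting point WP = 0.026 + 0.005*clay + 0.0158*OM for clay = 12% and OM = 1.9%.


WP = 0.026 + 0.005*12 + 0.0158*1.9
   = 0.026 + 0.0600 + 0.0300
   = 0.1160


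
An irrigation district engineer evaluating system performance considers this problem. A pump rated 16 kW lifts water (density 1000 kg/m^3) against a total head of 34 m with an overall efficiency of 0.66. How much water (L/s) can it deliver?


Q = (P * 1000 * eta) / (rho * g * H)
  = (16 * 1000 * 0.66) / (1000 * 9.81 * 34)
  = 10560 / 333540
  = 0.03166 m^3/s = 31.66 L/s


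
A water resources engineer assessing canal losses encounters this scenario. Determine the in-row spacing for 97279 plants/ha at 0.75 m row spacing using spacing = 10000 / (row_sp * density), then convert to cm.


spacing = 10000 / (row_sp * density)
        = 10000 / (0.75 * 97279)
        = 10000 / 72959.25
        = 0.13706 m = 13.71 cm


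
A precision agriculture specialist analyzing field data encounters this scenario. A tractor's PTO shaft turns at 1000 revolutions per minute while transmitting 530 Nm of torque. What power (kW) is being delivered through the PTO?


P = 2*pi*n*T / 60000
  = 2*pi * 1000 * 530 / 60000
  = 3330088.21 / 60000
  = 55.50 kW


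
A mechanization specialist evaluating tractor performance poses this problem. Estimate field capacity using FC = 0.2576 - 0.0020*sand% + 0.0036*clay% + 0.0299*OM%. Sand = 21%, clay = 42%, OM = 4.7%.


FC = 0.2576 - 0.0020*21 + 0.0036*42 + 0.0299*4.7
   = 0.2576 - 0.0420 + 0.1512 + 0.1405
   = 0.5073


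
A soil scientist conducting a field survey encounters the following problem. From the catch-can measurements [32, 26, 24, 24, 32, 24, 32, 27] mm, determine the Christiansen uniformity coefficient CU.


xbar = 221 / 8 = 27.625
sum|xi - xbar| = 26.250
CU = 100 * (1 - 26.250 / (8 * 27.625))
   = 100 * (1 - 0.1188)
   = 88.12%


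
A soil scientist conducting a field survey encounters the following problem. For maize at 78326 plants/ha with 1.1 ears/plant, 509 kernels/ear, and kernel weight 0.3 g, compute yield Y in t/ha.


Y = density * ears * kernels * kw
  = 78326 * 1.1 * 509 * 0.3 g/ha
  = 13156418.22 g/ha
  = 13156.42 kg/ha = 13.16 t/ha


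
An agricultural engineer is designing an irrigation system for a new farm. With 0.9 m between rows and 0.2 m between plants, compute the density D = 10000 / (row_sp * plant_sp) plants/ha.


D = 10000 / (row_sp * plant_sp)
  = 10000 / (0.9 * 0.2)
  = 10000 / 0.1800
  = 55555.56 plants/ha


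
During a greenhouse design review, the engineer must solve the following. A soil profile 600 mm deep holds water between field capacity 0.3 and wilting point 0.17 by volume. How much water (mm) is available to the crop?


AW = (FC - WP) * D
   = (0.3 - 0.17) * 600
   = 0.13 * 600
   = 78 mm


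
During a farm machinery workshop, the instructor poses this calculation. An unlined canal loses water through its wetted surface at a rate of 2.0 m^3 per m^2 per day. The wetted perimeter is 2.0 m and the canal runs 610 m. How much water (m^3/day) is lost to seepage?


S = C * P * L
  = 2.0 * 2.0 * 610
  = 2440 m^3/day


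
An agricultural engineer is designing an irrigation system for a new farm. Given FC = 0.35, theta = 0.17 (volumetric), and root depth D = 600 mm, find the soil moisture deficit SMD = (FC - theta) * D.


SMD = (FC - theta) * D
    = (0.35 - 0.17) * 600
    = 0.180 * 600
    = 108 mm


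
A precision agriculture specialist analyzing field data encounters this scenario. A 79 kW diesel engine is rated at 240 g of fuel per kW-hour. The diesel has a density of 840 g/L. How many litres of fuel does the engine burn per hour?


FC = P * BSFC / rho_fuel
   = 79 * 240 / 840
   = 18960 / 840
   = 22.57 L/h


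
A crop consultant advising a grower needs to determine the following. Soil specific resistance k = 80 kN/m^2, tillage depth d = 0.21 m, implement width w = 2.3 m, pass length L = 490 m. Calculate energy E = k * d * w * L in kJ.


E = k * d * w * L
  = 80 * 0.21 * 2.3 * 490
  = 18933.60 kJ


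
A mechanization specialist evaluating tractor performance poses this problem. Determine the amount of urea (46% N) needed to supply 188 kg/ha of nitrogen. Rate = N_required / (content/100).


Rate = N_required / (N_content / 100)
     = 188 / (46 / 100)
     = 188 / 0.46
     = 408.70 kg/ha


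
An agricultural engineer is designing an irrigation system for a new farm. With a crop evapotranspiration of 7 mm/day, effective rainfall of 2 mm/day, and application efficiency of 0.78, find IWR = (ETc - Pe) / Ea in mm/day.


IWR = (ETc - Pe) / Ea
    = (7 - 2) / 0.78
    = 5 / 0.78
    = 6.41 mm/day


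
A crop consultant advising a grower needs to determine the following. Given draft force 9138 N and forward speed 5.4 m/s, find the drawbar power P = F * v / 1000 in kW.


P = F * v / 1000
  = 9138 * 5.4 / 1000
  = 49345.20 / 1000
  = 49.35 kW


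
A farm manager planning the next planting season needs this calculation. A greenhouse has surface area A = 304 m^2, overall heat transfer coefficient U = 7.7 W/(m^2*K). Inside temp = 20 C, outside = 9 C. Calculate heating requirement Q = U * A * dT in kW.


dT = 20 - (9) = 11 K
Q = U * A * dT
  = 7.7 * 304 * 11
  = 25748.80 W = 25.75 kW


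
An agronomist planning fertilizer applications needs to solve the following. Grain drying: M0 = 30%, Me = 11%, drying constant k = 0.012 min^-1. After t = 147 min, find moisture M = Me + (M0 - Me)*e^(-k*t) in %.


M = Me + (M0 - Me) * e^(-k*t)
  = 11 + (30 - 11) * e^(-0.012*147)
  = 11 + 19 * e^(-1.764)
  = 11 + 19 * 0.17136
  = 11 + 3.2558
  = 14.26%


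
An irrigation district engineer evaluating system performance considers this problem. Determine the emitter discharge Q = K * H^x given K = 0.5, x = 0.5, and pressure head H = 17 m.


Q = K * H^x
  = 0.5 * 17^0.5
  = 0.5 * 4.1231
  = 2.06 L/h


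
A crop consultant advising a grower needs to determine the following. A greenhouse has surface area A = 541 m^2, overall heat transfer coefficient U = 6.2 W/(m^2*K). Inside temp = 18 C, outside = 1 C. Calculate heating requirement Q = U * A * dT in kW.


dT = 18 - (1) = 17 K
Q = U * A * dT
  = 6.2 * 541 * 17
  = 57021.40 W = 57.02 kW


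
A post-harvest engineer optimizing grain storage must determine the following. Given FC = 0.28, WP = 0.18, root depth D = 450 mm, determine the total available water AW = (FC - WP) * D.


AW = (FC - WP) * D
   = (0.28 - 0.18) * 450
   = 0.10 * 450
   = 45 mm


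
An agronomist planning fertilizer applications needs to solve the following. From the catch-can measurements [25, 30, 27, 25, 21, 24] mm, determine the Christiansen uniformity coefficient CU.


xbar = 152 / 6 = 25.333
sum|xi - xbar| = 12.667
CU = 100 * (1 - 12.667 / (6 * 25.333))
   = 100 * (1 - 0.0833)
   = 91.67%


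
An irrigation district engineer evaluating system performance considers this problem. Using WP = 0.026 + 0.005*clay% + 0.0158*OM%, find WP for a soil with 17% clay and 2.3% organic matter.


WP = 0.026 + 0.005*17 + 0.0158*2.3
   = 0.026 + 0.0850 + 0.0363
   = 0.1473


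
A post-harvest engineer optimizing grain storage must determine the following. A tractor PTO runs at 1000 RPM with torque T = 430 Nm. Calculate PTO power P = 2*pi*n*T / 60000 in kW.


P = 2*pi*n*T / 60000
  = 2*pi * 1000 * 430 / 60000
  = 2701769.68 / 60000
  = 45.03 kW


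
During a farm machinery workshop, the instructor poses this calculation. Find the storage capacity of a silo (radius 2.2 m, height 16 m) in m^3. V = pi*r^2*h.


V = pi * r^2 * h
  = pi * 2.2^2 * 16
  = pi * 4.84 * 16
  = 243.28 m^3


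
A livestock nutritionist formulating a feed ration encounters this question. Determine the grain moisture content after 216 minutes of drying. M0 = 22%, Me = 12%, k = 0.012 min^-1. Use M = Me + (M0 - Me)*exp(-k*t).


M = Me + (M0 - Me) * e^(-k*t)
  = 12 + (22 - 12) * e^(-0.012*216)
  = 12 + 10 * e^(-2.592)
  = 12 + 10 * 0.07487
  = 12 + 0.7487
  = 12.75%


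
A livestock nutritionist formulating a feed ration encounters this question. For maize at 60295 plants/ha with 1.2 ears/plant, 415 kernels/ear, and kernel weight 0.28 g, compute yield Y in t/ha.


Y = density * ears * kernels * kw
  = 60295 * 1.2 * 415 * 0.28 g/ha
  = 8407534.80 g/ha
  = 8407.53 kg/ha = 8.41 t/ha


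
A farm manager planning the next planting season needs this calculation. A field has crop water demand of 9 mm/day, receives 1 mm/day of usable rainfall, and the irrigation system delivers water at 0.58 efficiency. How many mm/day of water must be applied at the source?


IWR = (ETc - Pe) / Ea
    = (9 - 1) / 0.58
    = 8 / 0.58
    = 13.79 mm/day


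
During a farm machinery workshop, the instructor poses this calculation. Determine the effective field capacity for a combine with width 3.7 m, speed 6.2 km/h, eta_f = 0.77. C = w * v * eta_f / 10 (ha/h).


C = w * v * eta_f / 10
  = 3.7 * 6.2 * 0.77 / 10
  = 17.66 / 10
  = 1.77 ha/h


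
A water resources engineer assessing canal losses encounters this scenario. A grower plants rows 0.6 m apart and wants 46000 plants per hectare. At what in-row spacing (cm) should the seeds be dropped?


spacing = 10000 / (row_sp * density)
        = 10000 / (0.6 * 46000)
        = 10000 / 27600
        = 0.36232 m = 36.23 cm


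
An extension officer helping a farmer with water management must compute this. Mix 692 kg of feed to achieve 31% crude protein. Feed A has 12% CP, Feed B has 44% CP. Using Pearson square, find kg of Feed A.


parts_A = CP_b - target = 44 - 31 = 13
parts_B = target - CP_a = 31 - 12 = 19
total_parts = 13 + 19 = 32
Feed A = 692 * 13 / 32 = 281.13 kg
Feed B = 692 * 19 / 32 = 410.88 kg

281.13 kg


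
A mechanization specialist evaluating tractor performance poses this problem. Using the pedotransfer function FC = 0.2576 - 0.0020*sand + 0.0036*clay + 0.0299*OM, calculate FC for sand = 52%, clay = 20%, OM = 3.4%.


FC = 0.2576 - 0.0020*52 + 0.0036*20 + 0.0299*3.4
   = 0.2576 - 0.1040 + 0.0720 + 0.1017
   = 0.3273


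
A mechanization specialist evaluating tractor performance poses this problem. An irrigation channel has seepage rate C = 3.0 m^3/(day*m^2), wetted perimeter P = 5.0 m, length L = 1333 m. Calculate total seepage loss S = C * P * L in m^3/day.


S = C * P * L
  = 3.0 * 5.0 * 1333
  = 19995 m^3/day


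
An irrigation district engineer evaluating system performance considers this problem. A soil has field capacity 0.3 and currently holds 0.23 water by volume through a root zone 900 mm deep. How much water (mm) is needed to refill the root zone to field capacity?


SMD = (FC - theta) * D
    = (0.3 - 0.23) * 900
    = 0.070 * 900
    = 63 mm


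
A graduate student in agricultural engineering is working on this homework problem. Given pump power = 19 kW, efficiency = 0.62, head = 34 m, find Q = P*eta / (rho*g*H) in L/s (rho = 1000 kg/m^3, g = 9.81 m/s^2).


Q = (P * 1000 * eta) / (rho * g * H)
  = (19 * 1000 * 0.62) / (1000 * 9.81 * 34)
  = 11780 / 333540
  = 0.03532 m^3/s = 35.32 L/s


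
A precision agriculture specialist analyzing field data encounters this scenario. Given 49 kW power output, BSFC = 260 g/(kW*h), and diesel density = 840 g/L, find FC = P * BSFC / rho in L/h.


FC = P * BSFC / rho_fuel
   = 49 * 260 / 840
   = 12740 / 840
   = 15.17 L/h


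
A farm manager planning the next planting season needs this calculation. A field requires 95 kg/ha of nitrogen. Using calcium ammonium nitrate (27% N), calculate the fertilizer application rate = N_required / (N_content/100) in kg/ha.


Rate = N_required / (N_content / 100)
     = 95 / (27 / 100)
     = 95 / 0.27
     = 351.85 kg/ha


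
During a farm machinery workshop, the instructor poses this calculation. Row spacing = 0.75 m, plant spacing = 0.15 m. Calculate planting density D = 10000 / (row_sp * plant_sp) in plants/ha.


D = 10000 / (row_sp * plant_sp)
  = 10000 / (0.75 * 0.15)
  = 10000 / 0.1125
  = 88888.89 plants/ha


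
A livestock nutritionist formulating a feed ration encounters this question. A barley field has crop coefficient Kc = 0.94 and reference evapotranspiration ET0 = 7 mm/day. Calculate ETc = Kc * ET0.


ETc = Kc * ET0
    = 0.94 * 7
    = 6.58 mm/day


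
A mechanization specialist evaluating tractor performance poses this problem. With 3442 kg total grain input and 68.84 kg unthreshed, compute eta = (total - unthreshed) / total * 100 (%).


eta = (total - unthreshed) / total * 100
    = (3442 - 68.84) / 3442 * 100
    = 3373.16 / 3442 * 100
    = 98%


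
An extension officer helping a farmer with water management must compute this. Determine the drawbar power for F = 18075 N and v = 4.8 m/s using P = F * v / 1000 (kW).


P = F * v / 1000
  = 18075 * 4.8 / 1000
  = 86760 / 1000
  = 86.76 kW


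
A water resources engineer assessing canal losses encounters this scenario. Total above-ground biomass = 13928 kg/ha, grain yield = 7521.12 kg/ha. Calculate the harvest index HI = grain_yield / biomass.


HI = grain_yield / biomass
   = 7521.12 / 13928
   = 0.54


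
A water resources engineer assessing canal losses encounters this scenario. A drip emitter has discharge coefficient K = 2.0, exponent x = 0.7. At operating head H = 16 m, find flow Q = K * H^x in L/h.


Q = K * H^x
  = 2.0 * 16^0.7
  = 2.0 * 6.9644
  = 13.93 L/h


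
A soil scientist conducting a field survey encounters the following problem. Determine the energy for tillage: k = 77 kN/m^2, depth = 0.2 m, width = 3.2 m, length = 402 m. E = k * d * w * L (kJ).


E = k * d * w * L
  = 77 * 0.2 * 3.2 * 402
  = 19810.56 kJ


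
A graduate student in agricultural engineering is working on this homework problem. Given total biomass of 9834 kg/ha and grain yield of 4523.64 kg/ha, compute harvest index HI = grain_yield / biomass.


HI = grain_yield / biomass
   = 4523.64 / 9834
   = 0.46


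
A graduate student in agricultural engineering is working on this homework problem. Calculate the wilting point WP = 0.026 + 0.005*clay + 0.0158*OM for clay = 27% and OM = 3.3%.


WP = 0.026 + 0.005*27 + 0.0158*3.3
   = 0.026 + 0.1350 + 0.0521
   = 0.2131


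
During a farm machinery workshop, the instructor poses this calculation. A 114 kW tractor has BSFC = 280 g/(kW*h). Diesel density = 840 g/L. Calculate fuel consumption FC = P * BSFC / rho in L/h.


FC = P * BSFC / rho_fuel
   = 114 * 280 / 840
   = 31920 / 840
   = 38 L/h


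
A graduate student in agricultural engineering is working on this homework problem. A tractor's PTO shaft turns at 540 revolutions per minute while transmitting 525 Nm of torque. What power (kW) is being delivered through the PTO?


P = 2*pi*n*T / 60000
  = 2*pi * 540 * 525 / 60000
  = 1781283.03 / 60000
  = 29.69 kW
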